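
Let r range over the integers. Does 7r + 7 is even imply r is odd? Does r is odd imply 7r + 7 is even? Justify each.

Forward direction. Suppose 7r + 7 is even. Since 7 is odd, 7r and r have the same parity, so 7r + 7 ≡ r + 7 (mod 2). As 7 is odd, 7r + 7 is even exactly when r is odd. Thus r is odd.

Converse. Suppose r is odd; write r = 2j + 1. Then 7r + 7 = 7·(2j + 1) + 7 = 2·7j + 14, which is even.

The biconditional holds.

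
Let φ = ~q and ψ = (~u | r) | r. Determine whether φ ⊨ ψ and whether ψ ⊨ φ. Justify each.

(⇒) This fails. Under r = F, q = F, u = T, the left side is true but the right side is false.

(⇐) This fails. Under r = F, q = T, u = F, the left side is false but the right side is true.

Neither direction holds.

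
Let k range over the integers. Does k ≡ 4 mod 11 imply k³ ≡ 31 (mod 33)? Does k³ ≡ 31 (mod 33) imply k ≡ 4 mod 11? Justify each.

(→) This fails: take k = 15. Then 15 ≡ 4 (mod 11), but 15³ = 3375 ≡ 9 (mod 33), not 31.

(←) Conversely, the residues r modulo 33 with r³ ≡ 31 (mod 33) are exactly {4}, and each is ≡ 4 (mod 11).

Only the reverse direction holds.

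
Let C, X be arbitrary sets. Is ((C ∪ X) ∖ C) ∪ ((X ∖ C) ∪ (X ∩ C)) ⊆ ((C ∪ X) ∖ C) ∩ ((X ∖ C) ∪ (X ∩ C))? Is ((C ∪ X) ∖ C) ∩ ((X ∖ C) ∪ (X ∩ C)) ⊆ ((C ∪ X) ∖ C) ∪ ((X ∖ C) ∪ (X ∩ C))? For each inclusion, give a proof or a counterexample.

Only the reverse inclusion holds.

Forward inclusion. This inclusion fails. Take C = {1}, X = {1}; then 1 ∈ ((C ∪ X) ∖ C) ∪ ((X ∖ C) ∪ (X ∩ C)) but 1 ∉ ((C ∪ X) ∖ C) ∩ ((X ∖ C) ∪ (X ∩ C)).

Reverse inclusion. Let x ∈ ((C ∪ X) ∖ C) ∩ ((X ∖ C) ∪ (X ∩ C)). Then x ∈ X and x ∉ C, from which x ∈ ((C ∪ X) ∖ C) ∪ ((X ∖ C) ∪ (X ∩ C)).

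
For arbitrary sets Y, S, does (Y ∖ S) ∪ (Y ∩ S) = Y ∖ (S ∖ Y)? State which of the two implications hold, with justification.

The two sets are equal.

Forward inclusion. Let x ∈ (Y ∖ S) ∪ (Y ∩ S). Then either x ∈ Y and x ∉ S; or x ∈ Y ∩ S. In each case x ∈ Y ∖ (S ∖ Y), so (Y ∖ S) ∪ (Y ∩ S) ⊆ Y ∖ (S ∖ Y).

Reverse inclusion. Let x ∈ Y ∖ (S ∖ Y). Then either x ∈ Y and x ∉ S; or x ∈ Y ∩ S. In each case x ∈ (Y ∖ S) ∪ (Y ∩ S), so Y ∖ (S ∖ Y) ⊆ (Y ∖ S) ∪ (Y ∩ S).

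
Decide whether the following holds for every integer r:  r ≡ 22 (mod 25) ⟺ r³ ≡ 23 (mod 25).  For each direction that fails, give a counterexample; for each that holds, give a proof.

The biconditional holds.

Forward direction. Suppose r ≡ 22 (mod 25). Write r = 25j + 22. Then (25j + 22)³ = 15625j³ + 41250j² + 36300j + 10648 = 25(625j³ + 1650j² + 1452j + 425) + 23, so r³ ≡ 23 (mod 25).

Converse. Suppose r³ ≡ 23 (mod 25). The only residue r in {0, …, 24} with r³ ≡ 23 (mod 25) is r = 22, so r ≡ 22 (mod 25).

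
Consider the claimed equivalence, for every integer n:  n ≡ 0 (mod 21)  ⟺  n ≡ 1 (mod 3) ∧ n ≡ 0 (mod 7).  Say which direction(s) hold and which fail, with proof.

Both directions fail.

(→) This fails: n = 0 gives 0 ≡ 0 (mod 21) but 0 ≡ 0 (mod 3), so the conjunction on the right does not hold.

(←) This fails: n = 7 satisfies both congruences on the right (7 ≡ 1 mod 3 and 7 ≡ 0 mod 7) yet 7 ≡ 7 (mod 21), not 0.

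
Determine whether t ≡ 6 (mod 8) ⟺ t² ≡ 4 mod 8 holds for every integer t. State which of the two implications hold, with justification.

The forward direction holds; the converse fails.

[⇒] Suppose t ≡ 6 (mod 8). Write t = 8j + 6. Then (8j + 6)² = 64j² + 96j + 36 = 8(8j² + 12j + 4) + 4, so t² ≡ 4 (mod 8).

[⇐] This fails: take t = 2. Then 2² = 4 ≡ 4 (mod 8), yet 2 ≡ 2 (mod 8), not 6.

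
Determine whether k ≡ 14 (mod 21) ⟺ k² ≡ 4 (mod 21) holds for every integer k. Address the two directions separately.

Forward direction. This fails: take k = 14. Then 14 ≡ 14 (mod 21), but 14² = 196 ≡ 7 (mod 21), not 4.

Converse. This fails: take k = 2. Then 2² = 4 ≡ 4 (mod 21), yet 2 ≡ 2 (mod 21), not 14.

(⇒) fails and (⇐) fails.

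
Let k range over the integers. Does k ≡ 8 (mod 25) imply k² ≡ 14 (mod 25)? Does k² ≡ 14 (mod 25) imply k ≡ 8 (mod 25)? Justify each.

(⇐) This fails: take k = 17. Then 17² = 289 ≡ 14 (mod 25), yet 17 ≡ 17 (mod 25), not 8.

(⇒) Suppose k ≡ 8 (mod 25). Write k = 25j + 8. Then (25j + 8)² = 625j² + 400j + 64 = 25(25j² + 16j + 2) + 14, so k² ≡ 14 (mod 25).

Only the forward implication holds.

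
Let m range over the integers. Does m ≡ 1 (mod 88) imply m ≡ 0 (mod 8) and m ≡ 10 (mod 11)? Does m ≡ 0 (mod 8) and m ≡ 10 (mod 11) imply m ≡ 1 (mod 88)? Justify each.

[⇒] This fails: m = 1 gives 1 ≡ 1 (mod 88) but 1 ≡ 1 (mod 8), so the conjunction on the right does not hold.

[⇐] This fails: m = 32 satisfies both congruences on the right (32 ≡ 0 mod 8 and 32 ≡ 10 mod 11) yet 32 ≡ 32 (mod 88), not 1.

Neither implication holds.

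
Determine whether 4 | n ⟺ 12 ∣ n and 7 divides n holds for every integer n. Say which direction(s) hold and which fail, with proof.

Forward direction. This fails: take n = 4. Certainly 4 ∣ 4, but 12 ∤ 4.

Converse. Suppose 12 ∣ n and 7 ∣ n. Any common multiple of 12 and 7 is a multiple of their lcm; here gcd(12, 7) = 1, so lcm(12, 7) = 12·7 = 84, so 84 ∣ n. Since 4 ∣ 84, it follows that 4 ∣ n.

(⇒) fails; (⇐) holds.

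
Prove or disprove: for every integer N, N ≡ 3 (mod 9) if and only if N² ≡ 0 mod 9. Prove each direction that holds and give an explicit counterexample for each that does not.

Only the forward implication holds.

Forward direction. Suppose N ≡ 3 (mod 9). Write N = 9j + 3. Then (9j + 3)² = 81j² + 54j + 9 = 9(9j² + 6j + 1) + 0, so N² ≡ 0 (mod 9).

Converse. This fails: take N = 0. Then 0² = 0 ≡ 0 (mod 9), yet 0 ≡ 0 (mod 9), not 3.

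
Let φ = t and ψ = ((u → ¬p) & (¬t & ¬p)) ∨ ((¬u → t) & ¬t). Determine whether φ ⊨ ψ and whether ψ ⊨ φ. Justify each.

[⇒] This fails. Under t = T, u = F, p = F, the left side is true but the right side is false.

[⇐] This fails. Under t = F, u = F, p = F, the left side is false but the right side is true.

Both directions fail.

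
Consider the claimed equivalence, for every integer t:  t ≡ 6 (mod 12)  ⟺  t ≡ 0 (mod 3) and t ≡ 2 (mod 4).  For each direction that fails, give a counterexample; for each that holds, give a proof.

(→) Suppose t ≡ 6 (mod 12); write t = 12j + 6. Since 3 ∣ 12, reducing mod 3 gives t ≡ 6 ≡ 0 (mod 3); since 4 ∣ 12, reducing mod 4 gives t ≡ 6 ≡ 2 (mod 4).

(←) Conversely, if t ≡ 0 (mod 3) and t ≡ 2 (mod 4), then by the Chinese remainder theorem t ≡ 6 (mod 12). This is exactly t ≡ 6 (mod 12).

Both implications hold.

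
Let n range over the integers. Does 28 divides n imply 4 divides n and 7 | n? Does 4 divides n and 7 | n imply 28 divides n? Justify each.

Forward direction. If 28 ∣ n, write n = 28q. Since 28 = 7·4, n = 4·(7q), so 4 ∣ n; and since 28 = 4·7, n = 7·(4q), so 7 ∣ n.

Converse. Suppose 4 ∣ n and 7 ∣ n. Any common multiple of 4 and 7 is a multiple of their lcm; here gcd(4, 7) = 1, so lcm(4, 7) = 4·7 = 28, so 28 ∣ n.

The biconditional holds.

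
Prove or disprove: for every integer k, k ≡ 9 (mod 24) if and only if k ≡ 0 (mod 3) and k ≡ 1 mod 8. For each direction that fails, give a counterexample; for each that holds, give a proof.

Both directions hold; the statement is true.

Converse. If k ≡ 0 (mod 3) and k ≡ 1 (mod 8), then by the Chinese remainder theorem k ≡ 9 (mod 24). This is exactly k ≡ 9 (mod 24).

Forward direction. Suppose k ≡ 9 (mod 24); write k = 24j + 9. Since 3 ∣ 24, reducing mod 3 gives k ≡ 9 ≡ 0 (mod 3); since 8 ∣ 24, reducing mod 8 gives k ≡ 9 ≡ 1 (mod 8).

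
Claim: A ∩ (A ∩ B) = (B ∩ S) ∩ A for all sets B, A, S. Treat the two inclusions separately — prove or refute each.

Forward inclusion. This inclusion fails. Take B = {1}, A = {1}, S = ∅; then 1 ∈ A ∩ (A ∩ B) but 1 ∉ (B ∩ S) ∩ A.

Reverse inclusion. Let x ∈ (B ∩ S) ∩ A. Then x ∈ B ∩ A ∩ S, from which x ∈ A ∩ (A ∩ B).

(⊆) fails; (⊇) holds.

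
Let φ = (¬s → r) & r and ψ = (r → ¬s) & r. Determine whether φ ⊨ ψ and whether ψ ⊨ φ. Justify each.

(⇒) This fails. Under r = T, s = T, the left side is true but the right side is false.

(⇐) Assume the antecedent. If r is true, (¬s → r) & r reduces to true regardless of the other variables. If r is false, the antecedent cannot hold. Either way (¬s → r) & r holds.

(⇒) fails; (⇐) holds.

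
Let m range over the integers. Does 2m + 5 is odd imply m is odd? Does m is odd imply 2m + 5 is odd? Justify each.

(⟸) Suppose m is odd. Since 2 is even, 2m is even for every m, so 2m + 5 has the same parity as 5, which is odd. Hence 2m + 5 is odd.

(⟹) This fails: take m = 6. Then 2m + 5 = 17, which is odd, yet m = 6 is even, not odd.

The forward direction fails; the converse holds.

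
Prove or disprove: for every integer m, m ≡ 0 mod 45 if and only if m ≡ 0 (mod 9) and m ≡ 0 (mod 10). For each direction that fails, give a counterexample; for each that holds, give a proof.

Not equivalent: only (⇐) holds.

(⟹) This fails: m = 45 gives 45 ≡ 0 (mod 45) but 45 ≡ 5 (mod 10), so the conjunction on the right does not hold.

(⟸) Conversely, if m ≡ 0 (mod 9) and m ≡ 0 (mod 10), then by the Chinese remainder theorem m ≡ 0 (mod 90). Since 0 ≡ 0 (mod 45) and 45 ∣ 90, we get m ≡ 0 (mod 45).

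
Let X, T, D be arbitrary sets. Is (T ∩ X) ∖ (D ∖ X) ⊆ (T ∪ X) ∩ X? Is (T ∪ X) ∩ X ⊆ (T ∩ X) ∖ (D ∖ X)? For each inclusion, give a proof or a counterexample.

(⊆) Let x ∈ (T ∩ X) ∖ (D ∖ X). Then either x ∈ X ∩ T and x ∉ D; or x ∈ X ∩ T ∩ D. In each case x ∈ (T ∪ X) ∩ X, so (T ∩ X) ∖ (D ∖ X) ⊆ (T ∪ X) ∩ X.

(⊇) This inclusion fails. Take X = {1}, T = ∅, D = ∅; then 1 ∈ (T ∪ X) ∩ X but 1 ∉ (T ∩ X) ∖ (D ∖ X).

The sets are not equal: only the forward inclusion holds.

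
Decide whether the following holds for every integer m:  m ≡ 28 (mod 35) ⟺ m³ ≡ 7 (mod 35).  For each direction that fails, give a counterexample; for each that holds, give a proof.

Both directions hold.

[⇐] Suppose m³ ≡ 7 (mod 35). The only residue r in {0, …, 34} with r³ ≡ 7 (mod 35) is r = 28, so m ≡ 28 (mod 35).

[⇒] Suppose m ≡ 28 (mod 35). Write m = 35j + 28. Then (35j + 28)³ = 42875j³ + 102900j² + 82320j + 21952 = 35(1225j³ + 2940j² + 2352j + 627) + 7, so m³ ≡ 7 (mod 35).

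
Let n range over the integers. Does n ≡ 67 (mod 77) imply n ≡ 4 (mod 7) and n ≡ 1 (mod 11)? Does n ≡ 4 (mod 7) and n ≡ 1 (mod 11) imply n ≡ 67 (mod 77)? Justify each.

Both directions hold.

(→) Suppose n ≡ 67 (mod 77); write n = 77j + 67. Since 7 ∣ 77, reducing mod 7 gives n ≡ 67 ≡ 4 (mod 7); since 11 ∣ 77, reducing mod 11 gives n ≡ 67 ≡ 1 (mod 11).

(←) Conversely, if n ≡ 4 (mod 7) and n ≡ 1 (mod 11), then by the Chinese remainder theorem n ≡ 67 (mod 77). This is exactly n ≡ 67 (mod 77).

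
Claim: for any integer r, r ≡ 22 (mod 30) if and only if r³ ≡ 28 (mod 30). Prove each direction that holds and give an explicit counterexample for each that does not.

Both directions hold.

(→) Suppose r ≡ 22 (mod 30). Write r = 30j + 22. Then (30j + 22)³ = 27000j³ + 59400j² + 43560j + 10648 = 30(900j³ + 1980j² + 1452j + 354) + 28, so r³ ≡ 28 (mod 30).

(←) Conversely, suppose r³ ≡ 28 (mod 30). The only residue r in {0, …, 29} with r³ ≡ 28 (mod 30) is r = 22, so r ≡ 22 (mod 30).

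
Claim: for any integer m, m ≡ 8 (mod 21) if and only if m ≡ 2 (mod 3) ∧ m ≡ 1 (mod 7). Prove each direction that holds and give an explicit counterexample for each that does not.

(⟹) Suppose m ≡ 8 (mod 21); write m = 21j + 8. Since 3 ∣ 21, reducing mod 3 gives m ≡ 8 ≡ 2 (mod 3); since 7 ∣ 21, reducing mod 7 gives m ≡ 8 ≡ 1 (mod 7).

(⟸) Conversely, if m ≡ 2 (mod 3) and m ≡ 1 (mod 7), then by the Chinese remainder theorem m ≡ 8 (mod 21). This is exactly m ≡ 8 (mod 21).

Equivalent; both directions hold.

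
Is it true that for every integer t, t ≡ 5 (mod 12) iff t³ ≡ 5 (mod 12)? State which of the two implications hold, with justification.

Forward direction. Suppose t ≡ 5 (mod 12). Write t = 12j + 5. Then (12j + 5)³ = 1728j³ + 2160j² + 900j + 125 = 12(144j³ + 180j² + 75j + 10) + 5, so t³ ≡ 5 (mod 12).

Converse. Suppose t³ ≡ 5 (mod 12). The only residue r in {0, …, 11} with r³ ≡ 5 (mod 12) is r = 5, so t ≡ 5 (mod 12).

Both implications hold.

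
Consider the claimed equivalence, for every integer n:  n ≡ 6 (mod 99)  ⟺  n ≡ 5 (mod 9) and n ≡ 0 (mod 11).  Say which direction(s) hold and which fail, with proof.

(⇒) This fails: n = 6 gives 6 ≡ 6 (mod 99) but 6 ≡ 6 (mod 9), so the conjunction on the right does not hold.

(⇐) This fails: n = 77 satisfies both congruences on the right (77 ≡ 5 mod 9 and 77 ≡ 0 mod 11) yet 77 ≡ 77 (mod 99), not 6.

Neither implication holds.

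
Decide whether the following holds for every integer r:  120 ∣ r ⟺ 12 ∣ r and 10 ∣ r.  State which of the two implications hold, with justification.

(⟹) If 120 ∣ r, write r = 120q. Since 120 = 10·12, r = 12·(10q), so 12 ∣ r; and since 120 = 12·10, r = 10·(12q), so 10 ∣ r.

(⟸) This fails: take r = 60. Both 12 ∣ 60 and 10 ∣ 60, yet 60 is not a multiple of 120 (since 60 = 0·120 + 60), so 120 ∤ 60.

Only the forward direction holds.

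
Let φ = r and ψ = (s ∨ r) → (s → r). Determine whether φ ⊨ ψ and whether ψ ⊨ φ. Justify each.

(⇒) holds; (⇐) fails.

(⇒) Assume the antecedent. If s is true, the antecedent forces (s = T, r = T), and (s ∨ r) → (s → r) holds there. If s is false, (s ∨ r) → (s → r) reduces to true regardless of the other variables. Either way (s ∨ r) → (s → r) holds.

(⇐) This fails. Under s = F, r = F, the left side is false but the right side is true.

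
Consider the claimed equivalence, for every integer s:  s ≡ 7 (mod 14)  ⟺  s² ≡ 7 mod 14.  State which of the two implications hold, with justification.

Both directions hold; the statement is true.

(⇒) Suppose s ≡ 7 (mod 14). Write s = 14j + 7. Then (14j + 7)² = 196j² + 196j + 49 = 14(14j² + 14j + 3) + 7, so s² ≡ 7 (mod 14).

(⇐) Conversely, suppose s² ≡ 7 (mod 14). The only residue r in {0, …, 13} with r² ≡ 7 (mod 14) is r = 7, so s ≡ 7 (mod 14).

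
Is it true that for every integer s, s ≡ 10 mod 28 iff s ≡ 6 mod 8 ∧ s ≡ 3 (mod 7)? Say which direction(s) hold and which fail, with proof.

(⟸) If s ≡ 6 (mod 8) and s ≡ 3 (mod 7), then by the Chinese remainder theorem s ≡ 38 (mod 56). Since 38 ≡ 10 (mod 28) and 28 ∣ 56, we get s ≡ 10 (mod 28).

(⟹) This fails: s = 10 gives 10 ≡ 10 (mod 28) but 10 ≡ 2 (mod 8), so the conjunction on the right does not hold.

The forward direction fails; the converse holds.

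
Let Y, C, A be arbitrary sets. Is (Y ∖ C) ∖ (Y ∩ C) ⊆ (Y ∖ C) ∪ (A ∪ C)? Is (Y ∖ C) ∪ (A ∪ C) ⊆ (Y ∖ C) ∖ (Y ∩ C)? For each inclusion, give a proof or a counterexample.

Only the forward inclusion holds.

(⟹) Let x ∈ (Y ∖ C) ∖ (Y ∩ C). Then either x ∈ Y and x ∉ C, A; or x ∈ Y ∩ A and x ∉ C. In each case x ∈ (Y ∖ C) ∪ (A ∪ C), so (Y ∖ C) ∖ (Y ∩ C) ⊆ (Y ∖ C) ∪ (A ∪ C).

(⟸) This inclusion fails. Take Y = ∅, C = {1}, A = ∅; then 1 ∈ (Y ∖ C) ∪ (A ∪ C) but 1 ∉ (Y ∖ C) ∖ (Y ∩ C).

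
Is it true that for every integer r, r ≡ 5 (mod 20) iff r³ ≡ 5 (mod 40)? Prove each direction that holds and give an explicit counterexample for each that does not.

Only the reverse direction holds.

(⟸) The residues r modulo 40 with r³ ≡ 5 (mod 40) are exactly {5}, and each is ≡ 5 (mod 20).

(⟹) This fails: take r = 25. Then 25 ≡ 5 (mod 20), but 25³ = 15625 ≡ 25 (mod 40), not 5.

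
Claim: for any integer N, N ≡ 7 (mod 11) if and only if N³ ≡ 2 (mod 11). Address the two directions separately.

Converse. Suppose N³ ≡ 2 (mod 11). The only residue r in {0, …, 10} with r³ ≡ 2 (mod 11) is r = 7, so N ≡ 7 (mod 11).

Forward direction. Suppose N ≡ 7 (mod 11). Write N = 11j + 7. Then (11j + 7)³ = 1331j³ + 2541j² + 1617j + 343 = 11(121j³ + 231j² + 147j + 31) + 2, so N³ ≡ 2 (mod 11).

Equivalent; both directions hold.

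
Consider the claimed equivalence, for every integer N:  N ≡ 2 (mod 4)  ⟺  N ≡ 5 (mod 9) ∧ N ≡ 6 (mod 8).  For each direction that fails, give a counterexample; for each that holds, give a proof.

(⇐) If N ≡ 5 (mod 9) and N ≡ 6 (mod 8), then by the Chinese remainder theorem N ≡ 14 (mod 72). Since 14 ≡ 2 (mod 4) and 4 ∣ 72, we get N ≡ 2 (mod 4).

(⇒) This fails: N = 2 gives 2 ≡ 2 (mod 4) but 2 ≡ 2 (mod 9), so the conjunction on the right does not hold.

Not equivalent: only (⇐) holds.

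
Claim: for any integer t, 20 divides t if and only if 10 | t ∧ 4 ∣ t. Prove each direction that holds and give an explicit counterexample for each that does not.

Both directions hold.

(←) Suppose 10 ∣ t and 4 ∣ t. Any common multiple of 10 and 4 is a multiple of their lcm; here lcm(10, 4) = 10·4/gcd(10, 4) = 40/2 = 20, so 20 ∣ t.

(→) If 20 ∣ t, write t = 20q. Since 20 = 2·10, t = 10·(2q), so 10 ∣ t; and since 20 = 5·4, t = 4·(5q), so 4 ∣ t.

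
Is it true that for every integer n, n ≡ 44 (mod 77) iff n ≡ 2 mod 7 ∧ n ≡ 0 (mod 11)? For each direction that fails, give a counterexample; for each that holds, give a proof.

(⇐) If n ≡ 2 (mod 7) and n ≡ 0 (mod 11), then by the Chinese remainder theorem n ≡ 44 (mod 77). This is exactly n ≡ 44 (mod 77).

(⇒) Suppose n ≡ 44 (mod 77); write n = 77j + 44. Since 7 ∣ 77, reducing mod 7 gives n ≡ 44 ≡ 2 (mod 7); since 11 ∣ 77, reducing mod 11 gives n ≡ 44 ≡ 0 (mod 11).

Both implications hold.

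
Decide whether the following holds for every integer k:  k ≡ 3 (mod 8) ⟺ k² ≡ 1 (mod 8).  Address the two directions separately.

(⇒) Suppose k ≡ 3 (mod 8). Write k = 8j + 3. Then (8j + 3)² = 64j² + 48j + 9 = 8(8j² + 6j + 1) + 1, so k² ≡ 1 (mod 8).

(⇐) This fails: take k = 1. Then 1² = 1 ≡ 1 (mod 8), yet 1 ≡ 1 (mod 8), not 3.

The forward direction holds; the converse fails.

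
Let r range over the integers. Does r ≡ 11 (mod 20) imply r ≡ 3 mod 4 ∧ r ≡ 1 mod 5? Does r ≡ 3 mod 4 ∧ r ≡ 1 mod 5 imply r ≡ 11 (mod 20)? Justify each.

Both directions hold.

(←) If r ≡ 3 (mod 4) and r ≡ 1 (mod 5), then by the Chinese remainder theorem r ≡ 11 (mod 20). This is exactly r ≡ 11 (mod 20).

(→) Suppose r ≡ 11 (mod 20); write r = 20j + 11. Since 4 ∣ 20, reducing mod 4 gives r ≡ 11 ≡ 3 (mod 4); since 5 ∣ 20, reducing mod 5 gives r ≡ 11 ≡ 1 (mod 5).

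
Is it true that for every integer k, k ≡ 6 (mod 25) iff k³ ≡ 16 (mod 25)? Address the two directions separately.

[⇒] Suppose k ≡ 6 (mod 25). Write k = 25j + 6. Then (25j + 6)³ = 15625j³ + 11250j² + 2700j + 216 = 25(625j³ + 450j² + 108j + 8) + 16, so k³ ≡ 16 (mod 25).

[⇐] Conversely, suppose k³ ≡ 16 (mod 25). The only residue r in {0, …, 24} with r³ ≡ 16 (mod 25) is r = 6, so k ≡ 6 (mod 25).

Both directions hold.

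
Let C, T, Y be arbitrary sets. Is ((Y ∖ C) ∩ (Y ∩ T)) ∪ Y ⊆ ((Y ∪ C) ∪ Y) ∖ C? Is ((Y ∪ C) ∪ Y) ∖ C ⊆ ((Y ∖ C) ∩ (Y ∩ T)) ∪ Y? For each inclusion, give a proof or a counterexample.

Only the reverse inclusion holds.

(⊆) This inclusion fails. Take C = {1}, T = ∅, Y = {1}; then 1 ∈ ((Y ∖ C) ∩ (Y ∩ T)) ∪ Y but 1 ∉ ((Y ∪ C) ∪ Y) ∖ C.

(⊇) Let x ∈ ((Y ∪ C) ∪ Y) ∖ C. Then either x ∈ Y and x ∉ C, T; or x ∈ T ∩ Y and x ∉ C. In each case x ∈ ((Y ∖ C) ∩ (Y ∩ T)) ∪ Y, so ((Y ∪ C) ∪ Y) ∖ C ⊆ ((Y ∖ C) ∩ (Y ∩ T)) ∪ Y.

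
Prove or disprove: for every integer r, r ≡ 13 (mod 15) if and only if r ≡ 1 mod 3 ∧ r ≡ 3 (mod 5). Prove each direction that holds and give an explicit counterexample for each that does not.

(⇒) Suppose r ≡ 13 (mod 15); write r = 15j + 13. Since 3 ∣ 15, reducing mod 3 gives r ≡ 13 ≡ 1 (mod 3); since 5 ∣ 15, reducing mod 5 gives r ≡ 13 ≡ 3 (mod 5).

(⇐) Conversely, if r ≡ 1 (mod 3) and r ≡ 3 (mod 5), then by the Chinese remainder theorem r ≡ 13 (mod 15). This is exactly r ≡ 13 (mod 15).

Both directions hold; the statement is true.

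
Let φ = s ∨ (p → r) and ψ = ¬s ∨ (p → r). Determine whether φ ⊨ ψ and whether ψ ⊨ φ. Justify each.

(⟹) This fails. Under s = T, p = T, r = F, the left side is true but the right side is false.

(⟸) This fails. Under s = F, p = T, r = F, the left side is false but the right side is true.

(⇒) fails and (⇐) fails.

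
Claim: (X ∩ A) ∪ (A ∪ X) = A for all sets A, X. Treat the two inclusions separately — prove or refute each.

(⟸) Let x ∈ A. Then either x ∈ A and x ∉ X; or x ∈ A ∩ X. In each case x ∈ (X ∩ A) ∪ (A ∪ X), so A ⊆ (X ∩ A) ∪ (A ∪ X).

(⟹) This inclusion fails. Take A = ∅, X = {1}; then 1 ∈ (X ∩ A) ∪ (A ∪ X) but 1 ∉ A.

Only the reverse inclusion holds.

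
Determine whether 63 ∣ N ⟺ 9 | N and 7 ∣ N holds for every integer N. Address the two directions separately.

Equivalent; both directions hold.

(⟸) Suppose 9 ∣ N and 7 ∣ N. Any common multiple of 9 and 7 is a multiple of their lcm; here gcd(9, 7) = 1, so lcm(9, 7) = 9·7 = 63, so 63 ∣ N.

(⟹) If 63 ∣ N, write N = 63q. Since 63 = 7·9, N = 9·(7q), so 9 ∣ N; and since 63 = 9·7, N = 7·(9q), so 7 ∣ N.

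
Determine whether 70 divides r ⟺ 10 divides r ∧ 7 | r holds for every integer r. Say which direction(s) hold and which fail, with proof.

Both directions hold; the statement is true.

(⟹) If 70 ∣ r, write r = 70q. Since 70 = 7·10, r = 10·(7q), so 10 ∣ r; and since 70 = 10·7, r = 7·(10q), so 7 ∣ r.

(⟸) Suppose 10 ∣ r and 7 ∣ r. Any common multiple of 10 and 7 is a multiple of their lcm; here gcd(10, 7) = 1, so lcm(10, 7) = 10·7 = 70, so 70 ∣ r.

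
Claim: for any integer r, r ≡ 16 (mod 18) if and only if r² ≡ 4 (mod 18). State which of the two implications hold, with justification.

Only the forward implication holds.

(⇐) This fails: take r = 2. Then 2² = 4 ≡ 4 (mod 18), yet 2 ≡ 2 (mod 18), not 16.

(⇒) Suppose r ≡ 16 (mod 18). Write r = 18j + 16. Then (18j + 16)² = 324j² + 576j + 256 = 18(18j² + 32j + 14) + 4, so r² ≡ 4 (mod 18).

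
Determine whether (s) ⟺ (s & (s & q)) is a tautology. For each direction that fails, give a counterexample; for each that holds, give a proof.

Forward direction. This fails. Under q = F, s = T, the left side is true but the right side is false.

Converse. Assume the antecedent. If q is true, the antecedent forces (q = T, s = T), and s holds there. If q is false, the antecedent cannot hold. Either way s holds.

The forward direction fails; the converse holds.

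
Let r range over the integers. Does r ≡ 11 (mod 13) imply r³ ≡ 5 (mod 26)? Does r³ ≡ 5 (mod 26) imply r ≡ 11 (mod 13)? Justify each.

[⇒] This fails: take r = 24. Then 24 ≡ 11 (mod 13), but 24³ = 13824 ≡ 18 (mod 26), not 5.

[⇐] This fails: take r = 7. Then 7³ = 343 ≡ 5 (mod 26), yet 7 ≡ 7 (mod 13), not 11.

Neither implication holds.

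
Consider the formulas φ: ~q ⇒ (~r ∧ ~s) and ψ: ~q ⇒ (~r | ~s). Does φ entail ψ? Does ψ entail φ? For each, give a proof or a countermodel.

The forward direction holds; the converse fails.

(→) Assume the antecedent. If q is true, ~q ⇒ (~r | ~s) reduces to true regardless of the other variables. If q is false, the antecedent forces (q = F, s = F, r = F), and ~q ⇒ (~r | ~s) holds there. Either way ~q ⇒ (~r | ~s) holds.

(←) This fails. Under q = F, s = T, r = F, the left side is false but the right side is true.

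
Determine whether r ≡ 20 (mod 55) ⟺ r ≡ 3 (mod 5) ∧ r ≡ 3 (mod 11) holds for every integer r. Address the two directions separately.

(⟹) This fails: r = 20 gives 20 ≡ 20 (mod 55) but 20 ≡ 0 (mod 5), so the conjunction on the right does not hold.

(⟸) This fails: r = 3 satisfies both congruences on the right (3 ≡ 3 mod 5 and 3 ≡ 3 mod 11) yet 3 ≡ 3 (mod 55), not 20.

(⇒) fails and (⇐) fails.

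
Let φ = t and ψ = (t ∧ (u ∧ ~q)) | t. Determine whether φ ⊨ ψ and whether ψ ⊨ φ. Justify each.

(⇒) Assume the antecedent. If t is true, (t ∧ (u ∧ ~q)) | t reduces to true regardless of the other variables. If t is false, the antecedent cannot hold. Either way (t ∧ (u ∧ ~q)) | t holds.

(⇐) Assume the antecedent. If t is true, t reduces to true regardless of the other variables. If t is false, the antecedent cannot hold. Either way t holds.

Both directions hold; the statement is true.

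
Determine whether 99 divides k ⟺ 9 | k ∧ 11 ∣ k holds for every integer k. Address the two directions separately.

Converse. Suppose 9 ∣ k and 11 ∣ k. Any common multiple of 9 and 11 is a multiple of their lcm; here gcd(9, 11) = 1, so lcm(9, 11) = 9·11 = 99, so 99 ∣ k.

Forward direction. If 99 ∣ k, write k = 99q. Since 99 = 11·9, k = 9·(11q), so 9 ∣ k; and since 99 = 9·11, k = 11·(9q), so 11 ∣ k.

Both implications hold.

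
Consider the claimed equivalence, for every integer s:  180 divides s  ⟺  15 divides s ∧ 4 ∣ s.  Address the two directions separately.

The forward direction holds; the converse fails.

[⇒] If 180 ∣ s, write s = 180q. Since 180 = 12·15, s = 15·(12q), so 15 ∣ s; and since 180 = 45·4, s = 4·(45q), so 4 ∣ s.

[⇐] This fails: take s = 60. Both 15 ∣ 60 and 4 ∣ 60, yet 60 is not a multiple of 180 (since 60 = 0·180 + 60), so 180 ∤ 60.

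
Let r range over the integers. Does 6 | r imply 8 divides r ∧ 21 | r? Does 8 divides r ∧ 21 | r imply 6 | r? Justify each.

(←) Suppose 8 ∣ r and 21 ∣ r. Any common multiple of 8 and 21 is a multiple of their lcm; here gcd(8, 21) = 1, so lcm(8, 21) = 8·21 = 168, so 168 ∣ r. Since 6 ∣ 168, it follows that 6 ∣ r.

(→) This fails: take r = 6. Certainly 6 ∣ 6, but 8 ∤ 6.

(⇒) fails; (⇐) holds.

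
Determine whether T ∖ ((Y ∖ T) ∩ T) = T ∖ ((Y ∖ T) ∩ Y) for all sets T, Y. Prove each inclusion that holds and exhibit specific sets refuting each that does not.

(⟹) Let x ∈ T ∖ ((Y ∖ T) ∩ T). Then either x ∈ T and x ∉ Y; or x ∈ T ∩ Y. In each case x ∈ T ∖ ((Y ∖ T) ∩ Y), so T ∖ ((Y ∖ T) ∩ T) ⊆ T ∖ ((Y ∖ T) ∩ Y).

(⟸) Let x ∈ T ∖ ((Y ∖ T) ∩ Y). Then either x ∈ T and x ∉ Y; or x ∈ T ∩ Y. In each case x ∈ T ∖ ((Y ∖ T) ∩ T), so T ∖ ((Y ∖ T) ∩ Y) ⊆ T ∖ ((Y ∖ T) ∩ T).

The two sets are equal.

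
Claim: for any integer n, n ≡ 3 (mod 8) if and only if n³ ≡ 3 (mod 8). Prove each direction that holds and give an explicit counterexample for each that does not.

Both directions hold; the statement is true.

(⇒) Suppose n ≡ 3 (mod 8). Write n = 8j + 3. Then (8j + 3)³ = 512j³ + 576j² + 216j + 27 = 8(64j³ + 72j² + 27j + 3) + 3, so n³ ≡ 3 (mod 8).

(⇐) Conversely, suppose n³ ≡ 3 (mod 8). The only residue r in {0, …, 7} with r³ ≡ 3 (mod 8) is r = 3, so n ≡ 3 (mod 8).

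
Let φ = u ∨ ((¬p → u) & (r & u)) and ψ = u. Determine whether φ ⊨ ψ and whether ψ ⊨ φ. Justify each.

[⇒] Assume the antecedent. If r is true, the antecedent forces (r = T, p = F, u = T) or (r = T, p = T, u = T), and u holds there. If r is false, the antecedent forces (r = F, p = F, u = T) or (r = F, p = T, u = T), and u holds there. Either way u holds.

[⇐] Assume the antecedent. If r is true, the antecedent forces (r = T, p = F, u = T) or (r = T, p = T, u = T), and u ∨ ((¬p → u) & (r & u)) holds there. If r is false, the antecedent forces (r = F, p = F, u = T) or (r = F, p = T, u = T), and u ∨ ((¬p → u) & (r & u)) holds there. Either way u ∨ ((¬p → u) & (r & u)) holds.

Both directions hold.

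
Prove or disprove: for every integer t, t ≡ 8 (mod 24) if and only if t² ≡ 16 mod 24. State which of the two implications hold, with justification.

Forward direction. Suppose t ≡ 8 (mod 24). Write t = 24j + 8. Then (24j + 8)² = 576j² + 384j + 64 = 24(24j² + 16j + 2) + 16, so t² ≡ 16 (mod 24).

Converse. This fails: take t = 4. Then 4² = 16 ≡ 16 (mod 24), yet 4 ≡ 4 (mod 24), not 8.

Only the forward implication holds.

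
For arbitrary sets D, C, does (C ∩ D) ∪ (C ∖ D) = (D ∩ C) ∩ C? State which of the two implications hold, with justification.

(⟹) This inclusion fails. Take D = ∅, C = {1}; then 1 ∈ (C ∩ D) ∪ (C ∖ D) but 1 ∉ (D ∩ C) ∩ C.

(⟸) Let x ∈ (D ∩ C) ∩ C. Then x ∈ D ∩ C, from which x ∈ (C ∩ D) ∪ (C ∖ D).

The sets are not equal: only the reverse inclusion holds.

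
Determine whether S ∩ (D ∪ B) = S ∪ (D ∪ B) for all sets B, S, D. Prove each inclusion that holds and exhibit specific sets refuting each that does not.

(⊆) Let x ∈ S ∩ (D ∪ B). Then either x ∈ B ∩ S and x ∉ D; or x ∈ S ∩ D and x ∉ B; or x ∈ B ∩ S ∩ D. In each case x ∈ S ∪ (D ∪ B), so S ∩ (D ∪ B) ⊆ S ∪ (D ∪ B).

(⊇) This inclusion fails. Take B = {1}, S = ∅, D = ∅; then 1 ∈ S ∪ (D ∪ B) but 1 ∉ S ∩ (D ∪ B).

The sets are not equal: only the forward inclusion holds.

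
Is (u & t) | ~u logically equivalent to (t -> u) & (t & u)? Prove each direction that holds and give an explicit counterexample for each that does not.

(⇒) fails; (⇐) holds.

(→) This fails. Under u = F, t = F, the left side is true but the right side is false.

(←) Assume the antecedent. If u is true, the antecedent forces (u = T, t = T), and (u & t) | ~u holds there. If u is false, the antecedent cannot hold. Either way (u & t) | ~u holds.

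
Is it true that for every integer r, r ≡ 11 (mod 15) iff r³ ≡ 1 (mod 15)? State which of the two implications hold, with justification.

Neither implication holds.

(→) This fails: take r = 11. Then 11 ≡ 11 (mod 15), but 11³ = 1331 ≡ 11 (mod 15), not 1.

(←) This fails: take r = 1. Then 1³ = 1 ≡ 1 (mod 15), yet 1 ≡ 1 (mod 15), not 11.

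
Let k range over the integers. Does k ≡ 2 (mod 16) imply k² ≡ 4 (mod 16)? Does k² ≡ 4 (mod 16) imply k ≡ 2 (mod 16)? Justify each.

Only the forward implication holds.

[⇐] This fails: take k = 6. Then 6² = 36 ≡ 4 (mod 16), yet 6 ≡ 6 (mod 16), not 2.

[⇒] Suppose k ≡ 2 (mod 16). Write k = 16j + 2. Then (16j + 2)² = 256j² + 64j + 4 = 16(16j² + 4j) + 4, so k² ≡ 4 (mod 16).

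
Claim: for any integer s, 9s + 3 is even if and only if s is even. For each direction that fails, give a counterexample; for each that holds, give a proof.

(→) This fails: s = 7 gives 9s + 3 = 66, which is even, but 7 is odd, not even.

(←) This also fails: s = 0 is even, but 9s + 3 = 3 is odd, not even.

Both directions fail.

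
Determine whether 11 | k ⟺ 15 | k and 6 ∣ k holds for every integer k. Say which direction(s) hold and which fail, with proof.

[⇒] This fails: take k = 11. Certainly 11 ∣ 11, but 15 ∤ 11.

[⇐] This fails: take k = 30. Both 15 ∣ 30 and 6 ∣ 30, yet 30 is not a multiple of 11 (since 30 = 2·11 + 8), so 11 ∤ 30.

Neither direction holds.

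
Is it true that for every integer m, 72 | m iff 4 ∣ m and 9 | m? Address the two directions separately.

Converse. This fails: take m = 36. Both 4 ∣ 36 and 9 ∣ 36, yet 36 is not a multiple of 72 (since 36 = 0·72 + 36), so 72 ∤ 36.

Forward direction. If 72 ∣ m, write m = 72q. Since 72 = 18·4, m = 4·(18q), so 4 ∣ m; and since 72 = 8·9, m = 9·(8q), so 9 ∣ m.

Only the forward direction holds.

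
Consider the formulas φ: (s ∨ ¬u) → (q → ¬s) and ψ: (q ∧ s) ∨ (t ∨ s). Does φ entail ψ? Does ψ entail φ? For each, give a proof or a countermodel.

[⇒] This fails. Under u = F, q = F, s = F, t = F, the left side is true but the right side is false.

[⇐] This fails. Under u = F, q = T, s = T, t = F, the left side is false but the right side is true.

Both directions fail.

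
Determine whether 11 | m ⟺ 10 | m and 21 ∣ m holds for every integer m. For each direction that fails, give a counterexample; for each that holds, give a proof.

(⇒) fails and (⇐) fails.

(⇒) This fails: take m = 11. Certainly 11 ∣ 11, but 10 ∤ 11.

(⇐) This fails: take m = 210. Both 10 ∣ 210 and 21 ∣ 210, yet 210 is not a multiple of 11 (since 210 = 19·11 + 1), so 11 ∤ 210.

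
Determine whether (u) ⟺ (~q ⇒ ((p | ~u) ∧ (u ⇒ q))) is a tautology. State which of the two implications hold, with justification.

(⇒) fails and (⇐) fails.

Forward direction. This fails. Under u = T, p = F, q = F, the left side is true but the right side is false.

Converse. This fails. Under u = F, p = F, q = F, the left side is false but the right side is true.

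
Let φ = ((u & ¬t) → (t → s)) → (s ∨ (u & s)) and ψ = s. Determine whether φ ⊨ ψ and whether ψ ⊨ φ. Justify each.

Both implications hold.

Converse. Assume the antecedent. If s is true, the consequent reduces to true regardless of the other variables. If s is false, the antecedent cannot hold. Either way the consequent holds.

Forward direction. Assume the antecedent. If s is true, s reduces to true regardless of the other variables. If s is false, the antecedent cannot hold. Either way s holds.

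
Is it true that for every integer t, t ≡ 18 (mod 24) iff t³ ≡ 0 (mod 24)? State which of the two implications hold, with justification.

Only the forward implication holds.

(⇒) Suppose t ≡ 18 (mod 24). Write t = 24j + 18. Then (24j + 18)³ = 13824j³ + 31104j² + 23328j + 5832 = 24(576j³ + 1296j² + 972j + 243) + 0, so t³ ≡ 0 (mod 24).

(⇐) This fails: take t = 0. Then 0³ = 0 ≡ 0 (mod 24), yet 0 ≡ 0 (mod 24), not 18.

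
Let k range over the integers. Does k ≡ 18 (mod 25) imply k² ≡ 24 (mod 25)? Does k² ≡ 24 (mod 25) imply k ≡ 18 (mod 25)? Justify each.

Forward direction. Suppose k ≡ 18 (mod 25). Write k = 25j + 18. Then (25j + 18)² = 625j² + 900j + 324 = 25(25j² + 36j + 12) + 24, so k² ≡ 24 (mod 25).

Converse. This fails: take k = 7. Then 7² = 49 ≡ 24 (mod 25), yet 7 ≡ 7 (mod 25), not 18.

The forward direction holds; the converse fails.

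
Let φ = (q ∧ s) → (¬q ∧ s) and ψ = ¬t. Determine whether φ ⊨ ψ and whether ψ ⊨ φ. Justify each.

(⇒) fails and (⇐) fails.

Forward direction. This fails. Under s = F, q = F, t = T, the left side is true but the right side is false.

Converse. This fails. Under s = T, q = T, t = F, the left side is false but the right side is true.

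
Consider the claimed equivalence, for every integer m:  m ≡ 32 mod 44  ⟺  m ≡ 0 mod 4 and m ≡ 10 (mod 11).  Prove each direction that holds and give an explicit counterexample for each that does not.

The biconditional holds.

Forward direction. Suppose m ≡ 32 (mod 44); write m = 44j + 32. Since 4 ∣ 44, reducing mod 4 gives m ≡ 32 ≡ 0 (mod 4); since 11 ∣ 44, reducing mod 11 gives m ≡ 32 ≡ 10 (mod 11).

Converse. If m ≡ 0 (mod 4) and m ≡ 10 (mod 11), then by the Chinese remainder theorem m ≡ 32 (mod 44). This is exactly m ≡ 32 (mod 44).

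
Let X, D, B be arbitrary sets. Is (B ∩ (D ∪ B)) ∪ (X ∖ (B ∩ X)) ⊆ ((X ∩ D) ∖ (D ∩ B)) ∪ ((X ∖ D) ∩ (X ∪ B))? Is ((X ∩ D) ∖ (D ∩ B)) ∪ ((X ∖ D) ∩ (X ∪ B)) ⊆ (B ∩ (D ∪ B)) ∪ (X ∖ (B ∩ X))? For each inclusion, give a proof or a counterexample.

Forward inclusion. This inclusion fails. Take X = ∅, D = ∅, B = {1}; then 1 ∈ (B ∩ (D ∪ B)) ∪ (X ∖ (B ∩ X)) but 1 ∉ ((X ∩ D) ∖ (D ∩ B)) ∪ ((X ∖ D) ∩ (X ∪ B)).

Reverse inclusion. Let x ∈ ((X ∩ D) ∖ (D ∩ B)) ∪ ((X ∖ D) ∩ (X ∪ B)). Then either x ∈ X and x ∉ D, B; or x ∈ X ∩ D and x ∉ B; or x ∈ X ∩ B and x ∉ D. In each case x ∈ (B ∩ (D ∪ B)) ∪ (X ∖ (B ∩ X)), so ((X ∩ D) ∖ (D ∩ B)) ∪ ((X ∖ D) ∩ (X ∪ B)) ⊆ (B ∩ (D ∪ B)) ∪ (X ∖ (B ∩ X)).

The sets are not equal: only the reverse inclusion holds.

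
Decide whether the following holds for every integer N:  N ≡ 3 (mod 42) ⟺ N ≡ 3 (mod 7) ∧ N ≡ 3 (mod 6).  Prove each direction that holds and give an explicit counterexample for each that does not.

Both implications hold.

(⟹) Suppose N ≡ 3 (mod 42); write N = 42j + 3. Since 7 ∣ 42, reducing mod 7 gives N ≡ 3 (mod 7); since 6 ∣ 42, reducing mod 6 gives N ≡ 3 (mod 6).

(⟸) Conversely, if N ≡ 3 (mod 7) and N ≡ 3 (mod 6), then by the Chinese remainder theorem N ≡ 3 (mod 42). This is exactly N ≡ 3 (mod 42).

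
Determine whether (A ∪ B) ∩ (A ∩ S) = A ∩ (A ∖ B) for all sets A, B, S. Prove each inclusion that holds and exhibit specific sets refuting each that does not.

Forward inclusion. This inclusion fails. Take A = {1}, B = {1}, S = {1}; then 1 ∈ (A ∪ B) ∩ (A ∩ S) but 1 ∉ A ∩ (A ∖ B).

Reverse inclusion. This inclusion fails. Take A = {1}, B = ∅, S = ∅; then 1 ∈ A ∩ (A ∖ B) but 1 ∉ (A ∪ B) ∩ (A ∩ S).

Both inclusions fail.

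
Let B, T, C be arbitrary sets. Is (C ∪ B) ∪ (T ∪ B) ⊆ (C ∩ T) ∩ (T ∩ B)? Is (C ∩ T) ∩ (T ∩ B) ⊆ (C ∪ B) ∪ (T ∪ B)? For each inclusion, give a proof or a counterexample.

Only the reverse inclusion holds.

(⟹) This inclusion fails. Take B = {1}, T = ∅, C = ∅; then 1 ∈ (C ∪ B) ∪ (T ∪ B) but 1 ∉ (C ∩ T) ∩ (T ∩ B).

(⟸) Let x ∈ (C ∩ T) ∩ (T ∩ B). Then x ∈ B ∩ T ∩ C, from which x ∈ (C ∪ B) ∪ (T ∪ B).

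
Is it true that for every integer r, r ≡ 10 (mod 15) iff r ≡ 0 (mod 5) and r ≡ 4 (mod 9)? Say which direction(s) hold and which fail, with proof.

Only the reverse direction holds.

Forward direction. This fails: r = 25 gives 25 ≡ 10 (mod 15) but 25 ≡ 7 (mod 9), so the conjunction on the right does not hold.

Converse. If r ≡ 0 (mod 5) and r ≡ 4 (mod 9), then by the Chinese remainder theorem r ≡ 40 (mod 45). Since 40 ≡ 10 (mod 15) and 15 ∣ 45, we get r ≡ 10 (mod 15).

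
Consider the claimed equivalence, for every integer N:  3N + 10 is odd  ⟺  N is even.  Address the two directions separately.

(⇒) fails and (⇐) fails.

Forward direction. This fails: N = 5 gives 3N + 10 = 25, which is odd, but 5 is odd, not even.

Converse. This also fails: N = 6 is even, but 3N + 10 = 28 is even, not odd.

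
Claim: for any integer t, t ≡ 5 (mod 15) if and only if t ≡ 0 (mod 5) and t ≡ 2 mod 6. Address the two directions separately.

(⇒) This fails: t = 5 gives 5 ≡ 5 (mod 15) but 5 ≡ 5 (mod 6), so the conjunction on the right does not hold.

(⇐) Conversely, if t ≡ 0 (mod 5) and t ≡ 2 (mod 6), then by the Chinese remainder theorem t ≡ 20 (mod 30). Since 20 ≡ 5 (mod 15) and 15 ∣ 30, we get t ≡ 5 (mod 15).

The forward direction fails; the converse holds.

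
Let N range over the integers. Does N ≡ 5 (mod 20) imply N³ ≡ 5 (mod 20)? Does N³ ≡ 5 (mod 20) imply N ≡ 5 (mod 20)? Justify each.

[⇒] Suppose N ≡ 5 (mod 20). Write N = 20j + 5. Then (20j + 5)³ = 8000j³ + 6000j² + 1500j + 125 = 20(400j³ + 300j² + 75j + 6) + 5, so N³ ≡ 5 (mod 20).

[⇐] Conversely, suppose N³ ≡ 5 (mod 20). The only residue r in {0, …, 19} with r³ ≡ 5 (mod 20) is r = 5, so N ≡ 5 (mod 20).

Both directions hold.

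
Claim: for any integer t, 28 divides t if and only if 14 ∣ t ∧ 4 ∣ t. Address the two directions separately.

(⇐) Suppose 14 ∣ t and 4 ∣ t. Any common multiple of 14 and 4 is a multiple of their lcm; here lcm(14, 4) = 14·4/gcd(14, 4) = 56/2 = 28, so 28 ∣ t.

(⇒) If 28 ∣ t, write t = 28q. Since 28 = 2·14, t = 14·(2q), so 14 ∣ t; and since 28 = 7·4, t = 4·(7q), so 4 ∣ t.

Both directions hold; the statement is true.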